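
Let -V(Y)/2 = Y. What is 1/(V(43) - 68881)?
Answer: -1/68967 ≈ -1.4500e-5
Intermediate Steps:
V(Y) = -2*Y
1/(V(43) - 68881) = 1/(-2*43 - 68881) = 1/(-86 - 68881) = 1/(-68967) = -1/68967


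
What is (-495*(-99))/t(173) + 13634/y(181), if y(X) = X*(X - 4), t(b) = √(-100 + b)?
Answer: 13634/32037 + 49005*√73/73 ≈ 5736.0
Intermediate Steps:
y(X) = X*(-4 + X)
(-495*(-99))/t(173) + 13634/y(181) = (-495*(-99))/(√(-100 + 173)) + 13634/((181*(-4 + 181))) = 49005/(√73) + 13634/((181*177)) = 49005*(√73/73) + 13634/32037 = 49005*√73/73 + 13634*(1/32037) = 49005*√73/73 + 13634/32037 = 13634/32037 + 49005*√73/73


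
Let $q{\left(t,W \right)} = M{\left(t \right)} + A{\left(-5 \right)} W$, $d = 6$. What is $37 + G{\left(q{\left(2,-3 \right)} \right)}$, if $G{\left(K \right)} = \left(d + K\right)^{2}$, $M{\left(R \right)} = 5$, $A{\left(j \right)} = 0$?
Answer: $158$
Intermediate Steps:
$q{\left(t,W \right)} = 5$ ($q{\left(t,W \right)} = 5 + 0 W = 5 + 0 = 5$)
$G{\left(K \right)} = \left(6 + K\right)^{2}$
$37 + G{\left(q{\left(2,-3 \right)} \right)} = 37 + \left(6 + 5\right)^{2} = 37 + 11^{2} = 37 + 121 = 158$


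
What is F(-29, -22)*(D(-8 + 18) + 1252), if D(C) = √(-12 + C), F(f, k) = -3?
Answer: -3756 - 3*I*√2 ≈ -3756.0 - 4.2426*I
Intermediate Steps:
F(-29, -22)*(D(-8 + 18) + 1252) = -3*(√(-12 + (-8 + 18)) + 1252) = -3*(√(-12 + 10) + 1252) = -3*(√(-2) + 1252) = -3*(I*√2 + 1252) = -3*(1252 + I*√2) = -3756 - 3*I*√2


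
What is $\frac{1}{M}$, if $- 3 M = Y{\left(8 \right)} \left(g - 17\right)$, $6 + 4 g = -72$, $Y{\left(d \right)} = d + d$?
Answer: $\frac{3}{584} \approx 0.005137$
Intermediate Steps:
$Y{\left(d \right)} = 2 d$
$g = - \frac{39}{2}$ ($g = - \frac{3}{2} + \frac{1}{4} \left(-72\right) = - \frac{3}{2} - 18 = - \frac{39}{2} \approx -19.5$)
$M = \frac{584}{3}$ ($M = - \frac{2 \cdot 8 \left(- \frac{39}{2} - 17\right)}{3} = - \frac{16 \left(- \frac{73}{2}\right)}{3} = \left(- \frac{1}{3}\right) \left(-584\right) = \frac{584}{3} \approx 194.67$)
$\frac{1}{M} = \frac{1}{\frac{584}{3}} = \frac{3}{584}$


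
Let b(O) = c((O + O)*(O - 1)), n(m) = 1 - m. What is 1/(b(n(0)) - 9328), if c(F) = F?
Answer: -1/9328 ≈ -0.00010720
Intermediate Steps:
b(O) = 2*O*(-1 + O) (b(O) = (O + O)*(O - 1) = (2*O)*(-1 + O) = 2*O*(-1 + O))
1/(b(n(0)) - 9328) = 1/(2*(1 - 1*0)*(-1 + (1 - 1*0)) - 9328) = 1/(2*(1 + 0)*(-1 + (1 + 0)) - 9328) = 1/(2*1*(-1 + 1) - 9328) = 1/(2*1*0 - 9328) = 1/(0 - 9328) = 1/(-9328) = -1/9328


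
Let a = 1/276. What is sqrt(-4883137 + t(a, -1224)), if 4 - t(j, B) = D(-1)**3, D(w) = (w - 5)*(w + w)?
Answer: I*sqrt(4884861) ≈ 2210.2*I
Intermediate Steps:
a = 1/276 ≈ 0.0036232
D(w) = 2*w*(-5 + w) (D(w) = (-5 + w)*(2*w) = 2*w*(-5 + w))
t(j, B) = -1724 (t(j, B) = 4 - (2*(-1)*(-5 - 1))**3 = 4 - (2*(-1)*(-6))**3 = 4 - 1*12**3 = 4 - 1*1728 = 4 - 1728 = -1724)
sqrt(-4883137 + t(a, -1224)) = sqrt(-4883137 - 1724) = sqrt(-4884861) = I*sqrt(4884861)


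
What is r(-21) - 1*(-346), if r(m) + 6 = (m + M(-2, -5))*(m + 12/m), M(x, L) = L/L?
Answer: 5400/7 ≈ 771.43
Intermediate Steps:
M(x, L) = 1
r(m) = -6 + (1 + m)*(m + 12/m) (r(m) = -6 + (m + 1)*(m + 12/m) = -6 + (1 + m)*(m + 12/m))
r(-21) - 1*(-346) = (6 - 21 + (-21)² + 12/(-21)) - 1*(-346) = (6 - 21 + 441 + 12*(-1/21)) + 346 = (6 - 21 + 441 - 4/7) + 346 = 2978/7 + 346 = 5400/7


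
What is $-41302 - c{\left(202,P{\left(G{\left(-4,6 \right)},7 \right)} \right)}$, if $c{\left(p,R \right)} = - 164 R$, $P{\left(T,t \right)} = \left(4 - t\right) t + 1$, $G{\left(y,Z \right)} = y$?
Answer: $-44582$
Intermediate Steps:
$P{\left(T,t \right)} = 1 + t \left(4 - t\right)$ ($P{\left(T,t \right)} = t \left(4 - t\right) + 1 = 1 + t \left(4 - t\right)$)
$-41302 - c{\left(202,P{\left(G{\left(-4,6 \right)},7 \right)} \right)} = -41302 - - 164 \left(1 - 7^{2} + 4 \cdot 7\right) = -41302 - - 164 \left(1 - 49 + 28\right) = -41302 - \left(-164\right) \left(-20\right) = -41302 - 3280 = -44582$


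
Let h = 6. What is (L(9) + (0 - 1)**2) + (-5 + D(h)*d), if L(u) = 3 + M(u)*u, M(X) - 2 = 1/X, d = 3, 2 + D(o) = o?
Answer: 30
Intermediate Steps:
D(o) = -2 + o
M(X) = 2 + 1/X
L(u) = 3 + u*(2 + 1/u) (L(u) = 3 + (2 + 1/u)*u = 3 + u*(2 + 1/u))
(L(9) + (0 - 1)**2) + (-5 + D(h)*d) = ((4 + 2*9) + (0 - 1)**2) + (-5 + (-2 + 6)*3) = ((4 + 18) + (-1)**2) + (-5 + 4*3) = (22 + 1) + (-5 + 12) = 23 + 7 = 30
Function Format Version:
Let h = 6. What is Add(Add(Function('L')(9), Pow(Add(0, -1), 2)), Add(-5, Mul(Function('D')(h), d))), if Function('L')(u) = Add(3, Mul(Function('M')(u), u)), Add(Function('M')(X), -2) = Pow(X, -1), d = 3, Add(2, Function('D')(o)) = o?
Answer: 30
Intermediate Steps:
Function('D')(o) = Add(-2, o)
Function('M')(X) = Add(2, Pow(X, -1))
Function('L')(u) = Add(3, Mul(u, Add(2, Pow(u, -1)))) (Function('L')(u) = Add(3, Mul(Add(2, Pow(u, -1)), u)) = Add(3, Mul(u, Add(2, Pow(u, -1)))))
Add(Add(Function('L')(9), Pow(Add(0, -1), 2)), Add(-5, Mul(Function('D')(h), d))) = Add(Add(Add(4, Mul(2, 9)), Pow(Add(0, -1), 2)), Add(-5, Mul(Add(-2, 6), 3))) = Add(Add(Add(4, 18), Pow(-1, 2)), Add(-5, Mul(4, 3))) = Add(Add(22, 1), Add(-5, 12)) = Add(23, 7) = 30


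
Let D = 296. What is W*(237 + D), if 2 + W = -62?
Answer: -34112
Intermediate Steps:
W = -64 (W = -2 - 62 = -64)
W*(237 + D) = -64*(237 + 296) = -64*533 = -34112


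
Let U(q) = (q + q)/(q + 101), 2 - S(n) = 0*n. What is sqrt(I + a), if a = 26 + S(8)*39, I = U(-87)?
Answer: sqrt(4487)/7 ≈ 9.5693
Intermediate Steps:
S(n) = 2 (S(n) = 2 - 0*n = 2 - 1*0 = 2 + 0 = 2)
U(q) = 2*q/(101 + q) (U(q) = (2*q)/(101 + q) = 2*q/(101 + q))
I = -87/7 (I = 2*(-87)/(101 - 87) = 2*(-87)/14 = 2*(-87)*(1/14) = -87/7 ≈ -12.429)
a = 104 (a = 26 + 2*39 = 26 + 78 = 104)
sqrt(I + a) = sqrt(-87/7 + 104) = sqrt(641/7) = sqrt(4487)/7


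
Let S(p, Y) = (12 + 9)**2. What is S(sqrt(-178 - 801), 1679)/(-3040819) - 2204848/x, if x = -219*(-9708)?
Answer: -1676370319861/1616234829147 ≈ -1.0372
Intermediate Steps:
x = 2126052
S(p, Y) = 441 (S(p, Y) = 21**2 = 441)
S(sqrt(-178 - 801), 1679)/(-3040819) - 2204848/x = 441/(-3040819) - 2204848/2126052 = 441*(-1/3040819) - 2204848*1/2126052 = -441/3040819 - 551212/531513 = -1676370319861/1616234829147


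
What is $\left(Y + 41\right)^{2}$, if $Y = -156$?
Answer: $13225$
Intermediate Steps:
$\left(Y + 41\right)^{2} = \left(-156 + 41\right)^{2} = \left(-115\right)^{2} = 13225$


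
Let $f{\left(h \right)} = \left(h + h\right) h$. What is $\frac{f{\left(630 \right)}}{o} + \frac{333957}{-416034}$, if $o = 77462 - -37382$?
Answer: $\frac{24324569291}{3981584058} \approx 6.1093$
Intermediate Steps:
$o = 114844$ ($o = 77462 + 37382 = 114844$)
$f{\left(h \right)} = 2 h^{2}$ ($f{\left(h \right)} = 2 h h = 2 h^{2}$)
$\frac{f{\left(630 \right)}}{o} + \frac{333957}{-416034} = \frac{2 \cdot 630^{2}}{114844} + \frac{333957}{-416034} = 2 \cdot 396900 \cdot \frac{1}{114844} + 333957 \left(- \frac{1}{416034}\right) = 793800 \cdot \frac{1}{114844} - \frac{111319}{138678} = \frac{198450}{28711} - \frac{111319}{138678} = \frac{24324569291}{3981584058}$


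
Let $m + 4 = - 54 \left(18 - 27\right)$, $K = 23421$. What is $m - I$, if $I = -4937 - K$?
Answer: $28840$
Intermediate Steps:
$m = 482$ ($m = -4 - 54 \left(18 - 27\right) = -4 - -486 = -4 + 486 = 482$)
$I = -28358$ ($I = -4937 - 23421 = -28358$)
$m - I = 482 - -28358 = 482 + 28358 = 28840$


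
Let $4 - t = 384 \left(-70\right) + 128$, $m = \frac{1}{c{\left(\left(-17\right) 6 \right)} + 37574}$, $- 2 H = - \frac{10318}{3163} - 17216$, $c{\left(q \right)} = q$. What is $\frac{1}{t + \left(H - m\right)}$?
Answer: $\frac{118523936}{4191673787589} \approx 2.8276 \cdot 10^{-5}$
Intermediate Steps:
$H = \frac{27232263}{3163}$ ($H = - \frac{- \frac{10318}{3163} - 17216}{2} = \left(- \frac{1}{2}\right) \left(- \frac{54464526}{3163}\right) = \frac{27232263}{3163} \approx 8609.6$)
$m = \frac{1}{37472}$ ($m = \frac{1}{\left(-17\right) 6 + 37574} = \frac{1}{-102 + 37574} = \frac{1}{37472} \approx 2.6687 \cdot 10^{-5}$)
$t = 26756$ ($t = 4 - \left(384 \left(-70\right) + 128\right) = 4 - \left(-26880 + 128\right) = 4 - -26752 = 4 + 26752 = 26756$)
$\frac{1}{t + \left(H - m\right)} = \frac{1}{26756 + \left(\frac{27232263}{3163} - \frac{1}{37472}\right)} = \frac{1}{26756 + \frac{1020447355973}{118523936}} = \frac{1}{\frac{4191673787589}{118523936}} = \frac{118523936}{4191673787589}$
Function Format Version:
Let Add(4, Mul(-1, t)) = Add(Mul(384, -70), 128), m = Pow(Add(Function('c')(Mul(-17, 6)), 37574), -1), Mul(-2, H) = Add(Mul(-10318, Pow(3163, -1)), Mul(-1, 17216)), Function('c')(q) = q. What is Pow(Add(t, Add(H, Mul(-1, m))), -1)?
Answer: Rational(118523936, 4191673787589) ≈ 2.8276e-5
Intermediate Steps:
H = Rational(27232263, 3163) (H = Mul(Rational(-1, 2), Add(Mul(-10318, Pow(3163, -1)), Mul(-1, 17216))) = Mul(Rational(-1, 2), Add(Mul(-10318, Rational(1, 3163)), -17216)) = Mul(Rational(-1, 2), Add(Rational(-10318, 3163), -17216)) = Mul(Rational(-1, 2), Rational(-54464526, 3163)) = Rational(27232263, 3163) ≈ 8609.6)
m = Rational(1, 37472) (m = Pow(Add(Mul(-17, 6), 37574), -1) = Pow(Add(-102, 37574), -1) = Pow(37472, -1) = Rational(1, 37472) ≈ 2.6687e-5)
t = 26756 (t = Add(4, Mul(-1, Add(Mul(384, -70), 128))) = Add(4, Mul(-1, Add(-26880, 128))) = Add(4, Mul(-1, -26752)) = Add(4, 26752) = 26756)
Pow(Add(t, Add(H, Mul(-1, m))), -1) = Pow(Add(26756, Add(Rational(27232263, 3163), Mul(-1, Rational(1, 37472)))), -1) = Pow(Add(26756, Add(Rational(27232263, 3163), Rational(-1, 37472))), -1) = Pow(Add(26756, Rational(1020447355973, 118523936)), -1) = Pow(Rational(4191673787589, 118523936), -1) = Rational(118523936, 4191673787589)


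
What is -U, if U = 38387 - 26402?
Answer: -11985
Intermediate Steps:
U = 11985
-U = -1*11985 = -11985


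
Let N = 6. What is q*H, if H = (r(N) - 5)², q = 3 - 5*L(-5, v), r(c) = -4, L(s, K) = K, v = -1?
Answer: 648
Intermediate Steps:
q = 8 (q = 3 - 5*(-1) = 3 + 5 = 8)
H = 81 (H = (-4 - 5)² = (-9)² = 81)
q*H = 8*81 = 648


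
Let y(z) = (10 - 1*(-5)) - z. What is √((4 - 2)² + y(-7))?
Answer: √26 ≈ 5.0990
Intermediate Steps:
y(z) = 15 - z (y(z) = (10 + 5) - z = 15 - z)
√((4 - 2)² + y(-7)) = √((4 - 2)² + (15 - 1*(-7))) = √(2² + (15 + 7)) = √(4 + 22) = √26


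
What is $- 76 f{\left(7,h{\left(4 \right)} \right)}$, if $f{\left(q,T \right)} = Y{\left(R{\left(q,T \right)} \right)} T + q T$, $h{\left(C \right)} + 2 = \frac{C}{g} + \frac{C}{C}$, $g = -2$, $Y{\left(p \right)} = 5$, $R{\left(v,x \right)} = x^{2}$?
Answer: $2736$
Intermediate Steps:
$h{\left(C \right)} = -1 - \frac{C}{2}$ ($h{\left(C \right)} = -2 + \left(\frac{C}{-2} + \frac{C}{C}\right) = -2 + \left(C \left(- \frac{1}{2}\right) + 1\right) = -2 - \left(-1 + \frac{C}{2}\right) = -1 - \frac{C}{2}$)
$f{\left(q,T \right)} = 5 T + T q$ ($f{\left(q,T \right)} = 5 T + q T = 5 T + T q$)
$- 76 f{\left(7,h{\left(4 \right)} \right)} = - 76 \left(-1 - 2\right) \left(5 + 7\right) = - 76 \left(-1 - 2\right) 12 = - 76 \left(\left(-3\right) 12\right) = \left(-76\right) \left(-36\right) = 2736$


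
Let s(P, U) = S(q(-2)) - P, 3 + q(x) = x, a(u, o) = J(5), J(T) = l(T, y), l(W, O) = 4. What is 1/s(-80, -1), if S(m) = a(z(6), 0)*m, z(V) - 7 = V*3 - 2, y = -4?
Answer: 1/60 ≈ 0.016667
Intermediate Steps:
J(T) = 4
z(V) = 5 + 3*V (z(V) = 7 + (V*3 - 2) = 7 + (3*V - 2) = 7 + (-2 + 3*V) = 5 + 3*V)
a(u, o) = 4
q(x) = -3 + x
S(m) = 4*m
s(P, U) = -20 - P (s(P, U) = 4*(-3 - 2) - P = 4*(-5) - P = -20 - P)
1/s(-80, -1) = 1/(-20 - 1*(-80)) = 1/(-20 + 80) = 1/60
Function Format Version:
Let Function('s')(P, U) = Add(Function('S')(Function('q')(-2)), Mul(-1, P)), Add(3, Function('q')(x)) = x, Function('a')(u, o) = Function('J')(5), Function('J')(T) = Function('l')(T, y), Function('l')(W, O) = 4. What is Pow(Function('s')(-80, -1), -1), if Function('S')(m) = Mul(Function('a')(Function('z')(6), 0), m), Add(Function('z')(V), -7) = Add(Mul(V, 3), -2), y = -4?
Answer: Rational(1, 60) ≈ 0.016667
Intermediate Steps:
Function('J')(T) = 4
Function('z')(V) = Add(5, Mul(3, V)) (Function('z')(V) = Add(7, Add(Mul(V, 3), -2)) = Add(7, Add(Mul(3, V), -2)) = Add(7, Add(-2, Mul(3, V))) = Add(5, Mul(3, V)))
Function('a')(u, o) = 4
Function('q')(x) = Add(-3, x)
Function('S')(m) = Mul(4, m)
Function('s')(P, U) = Add(-20, Mul(-1, P)) (Function('s')(P, U) = Add(Mul(4, Add(-3, -2)), Mul(-1, P)) = Add(Mul(4, -5), Mul(-1, P)) = Add(-20, Mul(-1, P)))
Pow(Function('s')(-80, -1), -1) = Pow(Add(-20, Mul(-1, -80)), -1) = Pow(Add(-20, 80), -1) = Pow(60, -1) = Rational(1, 60)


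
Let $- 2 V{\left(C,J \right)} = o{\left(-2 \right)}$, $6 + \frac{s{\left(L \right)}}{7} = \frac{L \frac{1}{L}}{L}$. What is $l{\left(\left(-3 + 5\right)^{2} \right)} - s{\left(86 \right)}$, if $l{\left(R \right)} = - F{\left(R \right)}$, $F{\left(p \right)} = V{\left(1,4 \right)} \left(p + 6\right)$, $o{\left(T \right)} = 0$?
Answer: $\frac{3605}{86} \approx 41.919$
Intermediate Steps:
$s{\left(L \right)} = -42 + \frac{7}{L}$ ($s{\left(L \right)} = -42 + 7 \frac{L \frac{1}{L}}{L} = -42 + 7 \cdot 1 \frac{1}{L} = -42 + \frac{7}{L}$)
$V{\left(C,J \right)} = 0$ ($V{\left(C,J \right)} = \left(- \frac{1}{2}\right) 0 = 0$)
$F{\left(p \right)} = 0$ ($F{\left(p \right)} = 0 \left(p + 6\right) = 0 \left(6 + p\right) = 0$)
$l{\left(R \right)} = 0$ ($l{\left(R \right)} = \left(-1\right) 0 = 0$)
$l{\left(\left(-3 + 5\right)^{2} \right)} - s{\left(86 \right)} = 0 - \left(-42 + \frac{7}{86}\right) = 0 - - \frac{3605}{86} = 0 + \frac{3605}{86} = \frac{3605}{86}$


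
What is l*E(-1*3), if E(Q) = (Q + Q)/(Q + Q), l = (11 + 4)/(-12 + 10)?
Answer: -15/2 ≈ -7.5000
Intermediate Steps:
l = -15/2 (l = 15/(-2) = 15*(-1/2) = -15/2 ≈ -7.5000)
E(Q) = 1 (E(Q) = (2*Q)/((2*Q)) = (2*Q)*(1/(2*Q)) = 1)
l*E(-1*3) = -15/2*1 = -15/2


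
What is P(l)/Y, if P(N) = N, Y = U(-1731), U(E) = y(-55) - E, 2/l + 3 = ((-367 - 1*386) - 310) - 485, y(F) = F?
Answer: -1/1299738 ≈ -7.6939e-7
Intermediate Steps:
l = -2/1551 (l = 2/(-3 + (((-367 - 1*386) - 310) - 485)) = 2/(-3 + (((-367 - 386) - 310) - 485)) = 2/(-3 + ((-753 - 310) - 485)) = 2/(-3 + (-1063 - 485)) = 2/(-3 - 1548) = 2/(-1551) = 2*(-1/1551) = -2/1551 ≈ -0.0012895)
U(E) = -55 - E
Y = 1676 (Y = -55 - 1*(-1731) = -55 + 1731 = 1676)
P(l)/Y = -2/1551/1676 = -2/1551*1/1676 = -1/1299738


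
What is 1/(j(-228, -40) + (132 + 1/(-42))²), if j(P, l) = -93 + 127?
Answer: 1764/30784825 ≈ 5.7301e-5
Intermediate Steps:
j(P, l) = 34
1/(j(-228, -40) + (132 + 1/(-42))²) = 1/(34 + (132 + 1/(-42))²) = 1/(34 + (132 - 1/42)²) = 1/(34 + (5543/42)²) = 1/(34 + 30724849/1764) = 1/(30784825/1764) = 1764/30784825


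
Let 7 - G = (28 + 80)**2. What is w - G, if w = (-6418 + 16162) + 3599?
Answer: 25000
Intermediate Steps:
G = -11657 (G = 7 - (28 + 80)**2 = 7 - 1*108**2 = 7 - 1*11664 = 7 - 11664 = -11657)
w = 13343 (w = 9744 + 3599 = 13343)
w - G = 13343 - 1*(-11657) = 13343 + 11657 = 25000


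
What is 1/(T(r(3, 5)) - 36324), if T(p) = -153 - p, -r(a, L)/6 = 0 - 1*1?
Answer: -1/36483 ≈ -2.7410e-5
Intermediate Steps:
r(a, L) = 6 (r(a, L) = -6*(0 - 1*1) = -6*(0 - 1) = -6*(-1) = 6)
1/(T(r(3, 5)) - 36324) = 1/((-153 - 1*6) - 36324) = 1/((-153 - 6) - 36324) = 1/(-159 - 36324) = 1/(-36483) = -1/36483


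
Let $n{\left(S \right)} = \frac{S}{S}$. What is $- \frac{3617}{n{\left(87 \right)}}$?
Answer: $-3617$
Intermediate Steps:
$n{\left(S \right)} = 1$
$- \frac{3617}{n{\left(87 \right)}} = - \frac{3617}{1} = \left(-3617\right) 1 = -3617$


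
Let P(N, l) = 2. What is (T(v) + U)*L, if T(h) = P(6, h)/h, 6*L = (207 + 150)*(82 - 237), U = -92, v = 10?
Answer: 1693251/2 ≈ 8.4663e+5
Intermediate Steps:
L = -18445/2 (L = ((207 + 150)*(82 - 237))/6 = (357*(-155))/6 = (⅙)*(-55335) = -18445/2 ≈ -9222.5)
T(h) = 2/h
(T(v) + U)*L = (2/10 - 92)*(-18445/2) = (2*(⅒) - 92)*(-18445/2) = (⅕ - 92)*(-18445/2) = -459/5*(-18445/2) = 1693251/2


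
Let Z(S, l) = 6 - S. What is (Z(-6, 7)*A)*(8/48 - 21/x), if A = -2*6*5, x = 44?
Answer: 2460/11 ≈ 223.64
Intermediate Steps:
A = -60 (A = -12*5 = -60)
(Z(-6, 7)*A)*(8/48 - 21/x) = ((6 - 1*(-6))*(-60))*(8/48 - 21/44) = ((6 + 6)*(-60))*(8*(1/48) - 21*1/44) = (12*(-60))*(⅙ - 21/44) = -720*(-41/132) = 2460/11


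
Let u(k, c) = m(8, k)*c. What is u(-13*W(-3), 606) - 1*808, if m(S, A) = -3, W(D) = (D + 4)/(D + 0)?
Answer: -2626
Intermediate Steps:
W(D) = (4 + D)/D
u(k, c) = -3*c
u(-13*W(-3), 606) - 1*808 = -3*606 - 1*808 = -1818 - 808 = -2626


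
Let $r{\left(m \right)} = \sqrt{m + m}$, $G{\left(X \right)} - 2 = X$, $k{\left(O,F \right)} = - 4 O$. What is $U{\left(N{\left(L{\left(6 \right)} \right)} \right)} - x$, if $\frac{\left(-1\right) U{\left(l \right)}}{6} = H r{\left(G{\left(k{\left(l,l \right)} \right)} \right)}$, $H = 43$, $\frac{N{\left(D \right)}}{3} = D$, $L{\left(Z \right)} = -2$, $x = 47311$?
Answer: $-47311 - 516 \sqrt{13} \approx -49171.0$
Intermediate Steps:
$G{\left(X \right)} = 2 + X$
$N{\left(D \right)} = 3 D$
$r{\left(m \right)} = \sqrt{2} \sqrt{m}$ ($r{\left(m \right)} = \sqrt{2 m} = \sqrt{2} \sqrt{m}$)
$U{\left(l \right)} = - 258 \sqrt{2} \sqrt{2 - 4 l}$ ($U{\left(l \right)} = - 6 \cdot 43 \sqrt{2} \sqrt{2 - 4 l} = - 258 \sqrt{2} \sqrt{2 - 4 l}$)
$U{\left(N{\left(L{\left(6 \right)} \right)} \right)} - x = - 516 \sqrt{1 - 2 \cdot 3 \left(-2\right)} - 47311 = - 516 \sqrt{1 - -12} - 47311 = - 516 \sqrt{1 + 12} - 47311 = - 516 \sqrt{13} - 47311 = -47311 - 516 \sqrt{13}$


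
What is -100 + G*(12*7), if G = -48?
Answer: -4132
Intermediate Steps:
-100 + G*(12*7) = -100 - 576*7 = -100 - 48*84 = -100 - 4032 = -4132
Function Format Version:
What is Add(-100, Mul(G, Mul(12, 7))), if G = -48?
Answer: -4132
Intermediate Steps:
Add(-100, Mul(G, Mul(12, 7))) = Add(-100, Mul(-48, Mul(12, 7))) = Add(-100, Mul(-48, 84)) = Add(-100, -4032) = -4132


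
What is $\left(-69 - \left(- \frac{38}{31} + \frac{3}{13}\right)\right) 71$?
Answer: $- \frac{1945826}{403} \approx -4828.4$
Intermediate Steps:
$\left(-69 - \left(- \frac{38}{31} + \frac{3}{13}\right)\right) 71 = \left(-69 - - \frac{401}{403}\right) 71 = \left(-69 + \left(- \frac{3}{13} + \frac{38}{31}\right)\right) 71 = \left(-69 + \frac{401}{403}\right) 71 = \left(- \frac{27406}{403}\right) 71 = - \frac{1945826}{403}$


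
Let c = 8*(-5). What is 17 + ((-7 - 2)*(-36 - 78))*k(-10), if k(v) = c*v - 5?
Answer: 405287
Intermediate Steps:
c = -40
k(v) = -5 - 40*v (k(v) = -40*v - 5 = -5 - 40*v)
17 + ((-7 - 2)*(-36 - 78))*k(-10) = 17 + ((-7 - 2)*(-36 - 78))*(-5 - 40*(-10)) = 17 + (-9*(-114))*(-5 + 400) = 17 + 1026*395 = 17 + 405270 = 405287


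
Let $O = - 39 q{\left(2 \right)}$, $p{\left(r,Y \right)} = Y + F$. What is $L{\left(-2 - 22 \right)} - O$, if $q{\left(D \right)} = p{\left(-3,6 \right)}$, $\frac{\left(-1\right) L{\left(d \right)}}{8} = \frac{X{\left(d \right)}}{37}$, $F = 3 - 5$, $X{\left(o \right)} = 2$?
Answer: $\frac{5756}{37} \approx 155.57$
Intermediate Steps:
$F = -2$
$L{\left(d \right)} = - \frac{16}{37}$ ($L{\left(d \right)} = - 8 \cdot \frac{2}{37} = - 8 \cdot 2 \cdot \frac{1}{37} = \left(-8\right) \frac{2}{37} = - \frac{16}{37}$)
$p{\left(r,Y \right)} = -2 + Y$ ($p{\left(r,Y \right)} = Y - 2 = -2 + Y$)
$q{\left(D \right)} = 4$ ($q{\left(D \right)} = -2 + 6 = 4$)
$O = -156$ ($O = \left(-39\right) 4 = -156$)
$L{\left(-2 - 22 \right)} - O = - \frac{16}{37} - -156 = - \frac{16}{37} + 156 = \frac{5756}{37}$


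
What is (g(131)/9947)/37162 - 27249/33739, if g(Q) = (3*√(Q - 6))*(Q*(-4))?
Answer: -27249/33739 - 3930*√5/184825207 ≈ -0.80769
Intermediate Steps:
g(Q) = -12*Q*√(-6 + Q) (g(Q) = (3*√(-6 + Q))*(-4*Q) = -12*Q*√(-6 + Q))
(g(131)/9947)/37162 - 27249/33739 = (-12*131*√(-6 + 131)/9947)/37162 - 27249/33739 = (-12*131*√125*(1/9947))*(1/37162) - 27249*1/33739 = (-12*131*5*√5*(1/9947))*(1/37162) - 27249/33739 = (-7860*√5*(1/9947))*(1/37162) - 27249/33739 = -7860*√5/9947*(1/37162) - 27249/33739 = -3930*√5/184825207 - 27249/33739 = -27249/33739 - 3930*√5/184825207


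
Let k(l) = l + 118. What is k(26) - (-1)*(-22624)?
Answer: -22480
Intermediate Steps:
k(l) = 118 + l
k(26) - (-1)*(-22624) = (118 + 26) - (-1)*(-22624) = 144 - 1*22624 = 144 - 22624 = -22480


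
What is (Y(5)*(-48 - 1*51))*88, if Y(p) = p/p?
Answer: -8712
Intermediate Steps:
Y(p) = 1
(Y(5)*(-48 - 1*51))*88 = (1*(-48 - 1*51))*88 = (1*(-48 - 51))*88 = (1*(-99))*88 = -99*88 = -8712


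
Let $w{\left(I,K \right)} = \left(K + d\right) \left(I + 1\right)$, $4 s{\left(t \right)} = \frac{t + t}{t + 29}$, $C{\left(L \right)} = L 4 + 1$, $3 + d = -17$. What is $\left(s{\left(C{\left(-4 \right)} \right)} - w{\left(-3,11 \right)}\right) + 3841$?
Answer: $\frac{107029}{28} \approx 3822.5$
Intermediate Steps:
$d = -20$ ($d = -3 - 17 = -20$)
$C{\left(L \right)} = 1 + 4 L$ ($C{\left(L \right)} = 4 L + 1 = 1 + 4 L$)
$s{\left(t \right)} = \frac{t}{2 \left(29 + t\right)}$ ($s{\left(t \right)} = \frac{\left(t + t\right) \frac{1}{t + 29}}{4} = \frac{2 t \frac{1}{29 + t}}{4} = \frac{t}{2 \left(29 + t\right)}$)
$w{\left(I,K \right)} = \left(1 + I\right) \left(-20 + K\right)$ ($w{\left(I,K \right)} = \left(K - 20\right) \left(I + 1\right) = \left(-20 + K\right) \left(1 + I\right) = \left(1 + I\right) \left(-20 + K\right)$)
$\left(s{\left(C{\left(-4 \right)} \right)} - w{\left(-3,11 \right)}\right) + 3841 = \left(\frac{1 + 4 \left(-4\right)}{2 \left(29 + \left(1 + 4 \left(-4\right)\right)\right)} - \left(-20 + 11 - -60 - 33\right)\right) + 3841 = \left(\frac{1 - 16}{2 \left(29 + \left(1 - 16\right)\right)} - \left(-20 + 11 + 60 - 33\right)\right) + 3841 = \left(\frac{1}{2} \left(-15\right) \frac{1}{29 - 15} - 18\right) + 3841 = \left(\frac{1}{2} \left(-15\right) \frac{1}{14} - 18\right) + 3841 = \left(- \frac{15}{28} - 18\right) + 3841 = - \frac{519}{28} + 3841 = \frac{107029}{28}$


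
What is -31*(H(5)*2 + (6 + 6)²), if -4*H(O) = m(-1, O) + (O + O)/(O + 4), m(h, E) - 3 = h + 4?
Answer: -39184/9 ≈ -4353.8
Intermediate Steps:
m(h, E) = 7 + h (m(h, E) = 3 + (h + 4) = 3 + (4 + h) = 7 + h)
H(O) = -3/2 - O/(2*(4 + O)) (H(O) = -((7 - 1) + (O + O)/(O + 4))/4 = -(6 + (2*O)/(4 + O))/4 = -(6 + 2*O/(4 + O))/4 = -3/2 - O/(2*(4 + O)))
-31*(H(5)*2 + (6 + 6)²) = -31*((2*(-3 - 1*5)/(4 + 5))*2 + (6 + 6)²) = -31*((2*(-3 - 5)/9)*2 + 12²) = -31*((2*(⅑)*(-8))*2 + 144) = -31*(-16/9*2 + 144) = -31*(-32/9 + 144) = -31*1264/9 = -39184/9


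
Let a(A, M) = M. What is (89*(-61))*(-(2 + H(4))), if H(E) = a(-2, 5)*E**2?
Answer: 445178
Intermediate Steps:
H(E) = 5*E**2
(89*(-61))*(-(2 + H(4))) = (89*(-61))*(-(2 + 5*4**2)) = -(-5429)*(2 + 5*16) = -(-5429)*(2 + 80) = -(-5429)*82 = -5429*(-82) = 445178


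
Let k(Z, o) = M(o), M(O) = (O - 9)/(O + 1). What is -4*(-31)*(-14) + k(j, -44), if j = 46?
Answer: -74595/43 ≈ -1734.8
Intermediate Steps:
M(O) = (-9 + O)/(1 + O)
k(Z, o) = (-9 + o)/(1 + o)
-4*(-31)*(-14) + k(j, -44) = -4*(-31)*(-14) + (-9 - 44)/(1 - 44) = 124*(-14) - 53/(-43) = -1736 - 1/43*(-53) = -1736 + 53/43 = -74595/43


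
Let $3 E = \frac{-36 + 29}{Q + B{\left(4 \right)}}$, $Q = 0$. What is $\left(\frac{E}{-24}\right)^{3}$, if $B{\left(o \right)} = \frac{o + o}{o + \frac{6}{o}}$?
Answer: $\frac{456533}{1528823808} \approx 0.00029862$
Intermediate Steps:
$B{\left(o \right)} = \frac{2 o}{o + \frac{6}{o}}$
$E = - \frac{77}{48}$ ($E = \frac{\left(-36 + 29\right) \frac{1}{0 + \frac{2 \cdot 4^{2}}{6 + 4^{2}}}}{3} = \frac{\left(-7\right) \frac{1}{0 + 2 \cdot 16 \frac{1}{6 + 16}}}{3} = \frac{\left(-7\right) \frac{1}{0 + 2 \cdot 16 \cdot \frac{1}{22}}}{3} = \frac{\left(-7\right) \frac{1}{0 + \frac{16}{11}}}{3} = \frac{\left(-7\right) \frac{1}{\frac{16}{11}}}{3} = \frac{\left(-7\right) \frac{11}{16}}{3} = \frac{1}{3} \left(- \frac{77}{16}\right) = - \frac{77}{48} \approx -1.6042$)
$\left(\frac{E}{-24}\right)^{3} = \left(- \frac{77}{48 \left(-24\right)}\right)^{3} = \left(\left(- \frac{77}{48}\right) \left(- \frac{1}{24}\right)\right)^{3} = \left(\frac{77}{1152}\right)^{3} = \frac{456533}{1528823808}$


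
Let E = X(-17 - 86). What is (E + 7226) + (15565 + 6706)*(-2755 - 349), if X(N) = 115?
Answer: -69121843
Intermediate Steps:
E = 115
(E + 7226) + (15565 + 6706)*(-2755 - 349) = (115 + 7226) + (15565 + 6706)*(-2755 - 349) = 7341 + 22271*(-3104) = 7341 - 69129184 = -69121843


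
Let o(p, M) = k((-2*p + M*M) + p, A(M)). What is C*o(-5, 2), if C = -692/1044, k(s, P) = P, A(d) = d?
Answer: -346/261 ≈ -1.3257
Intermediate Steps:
o(p, M) = M
C = -173/261 (C = -692*1/1044 = -173/261 ≈ -0.66284)
C*o(-5, 2) = -173/261*2 = -346/261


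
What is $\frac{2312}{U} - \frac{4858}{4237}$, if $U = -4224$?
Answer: $- \frac{3789517}{2237136} \approx -1.6939$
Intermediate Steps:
$\frac{2312}{U} - \frac{4858}{4237} = \frac{2312}{-4224} - \frac{4858}{4237} = 2312 \left(- \frac{1}{4224}\right) - \frac{4858}{4237} = - \frac{289}{528} - \frac{4858}{4237} = - \frac{3789517}{2237136}$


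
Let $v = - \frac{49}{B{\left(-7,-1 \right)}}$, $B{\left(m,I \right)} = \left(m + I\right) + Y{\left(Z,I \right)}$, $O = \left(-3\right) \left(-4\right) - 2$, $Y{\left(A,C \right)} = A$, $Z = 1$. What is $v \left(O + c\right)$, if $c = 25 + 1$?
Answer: $252$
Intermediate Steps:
$O = 10$ ($O = 12 - 2 = 10$)
$B{\left(m,I \right)} = 1 + I + m$ ($B{\left(m,I \right)} = \left(m + I\right) + 1 = \left(I + m\right) + 1 = 1 + I + m$)
$v = 7$ ($v = - \frac{49}{1 - 1 - 7} = - \frac{49}{-7} = \left(-49\right) \left(- \frac{1}{7}\right) = 7$)
$c = 26$
$v \left(O + c\right) = 7 \left(10 + 26\right) = 7 \cdot 36 = 252$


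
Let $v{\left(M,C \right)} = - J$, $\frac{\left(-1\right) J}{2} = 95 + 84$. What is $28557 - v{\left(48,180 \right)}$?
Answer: $28199$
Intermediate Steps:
$J = -358$ ($J = - 2 \left(95 + 84\right) = \left(-2\right) 179 = -358$)
$v{\left(M,C \right)} = 358$ ($v{\left(M,C \right)} = \left(-1\right) \left(-358\right) = 358$)
$28557 - v{\left(48,180 \right)} = 28557 - 358 = 28199$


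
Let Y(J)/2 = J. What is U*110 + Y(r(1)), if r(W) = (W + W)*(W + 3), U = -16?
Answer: -1744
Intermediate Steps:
r(W) = 2*W*(3 + W) (r(W) = (2*W)*(3 + W) = 2*W*(3 + W))
Y(J) = 2*J
U*110 + Y(r(1)) = -16*110 + 2*(2*1*(3 + 1)) = -1760 + 2*(2*1*4) = -1760 + 2*8 = -1760 + 16 = -1744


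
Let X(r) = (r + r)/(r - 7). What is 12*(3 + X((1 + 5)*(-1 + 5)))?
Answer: 1188/17 ≈ 69.882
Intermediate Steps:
X(r) = 2*r/(-7 + r) (X(r) = (2*r)/(-7 + r) = 2*r/(-7 + r))
12*(3 + X((1 + 5)*(-1 + 5))) = 12*(3 + 2*((1 + 5)*(-1 + 5))/(-7 + (1 + 5)*(-1 + 5))) = 12*(3 + 2*(6*4)/(-7 + 6*4)) = 12*(3 + 2*24/(-7 + 24)) = 12*(3 + 2*24/17) = 12*(3 + 2*24*(1/17)) = 12*(3 + 48/17) = 12*(99/17) = 1188/17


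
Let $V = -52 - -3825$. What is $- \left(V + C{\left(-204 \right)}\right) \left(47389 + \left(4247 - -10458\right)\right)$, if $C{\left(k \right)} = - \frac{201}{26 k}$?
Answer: $- \frac{207106185357}{884} \approx -2.3428 \cdot 10^{8}$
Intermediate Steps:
$V = 3773$ ($V = -52 + 3825 = 3773$)
$C{\left(k \right)} = - \frac{201}{26 k}$ ($C{\left(k \right)} = - 201 \frac{1}{26 k} = - \frac{201}{26 k}$)
$- \left(V + C{\left(-204 \right)}\right) \left(47389 + \left(4247 - -10458\right)\right) = - \left(3773 - \frac{201}{26 \left(-204\right)}\right) \left(47389 + \left(4247 - -10458\right)\right) = - \left(3773 - - \frac{67}{1768}\right) \left(47389 + \left(4247 + 10458\right)\right) = - \left(3773 + \frac{67}{1768}\right) \left(47389 + 14705\right) = - \frac{6670731 \cdot 62094}{1768} = \left(-1\right) \frac{207106185357}{884} = - \frac{207106185357}{884}$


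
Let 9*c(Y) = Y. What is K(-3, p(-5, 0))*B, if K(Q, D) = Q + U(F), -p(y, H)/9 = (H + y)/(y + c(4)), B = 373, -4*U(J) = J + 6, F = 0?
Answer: -3357/2 ≈ -1678.5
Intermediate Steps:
c(Y) = Y/9
U(J) = -3/2 - J/4 (U(J) = -(J + 6)/4 = -(6 + J)/4 = -3/2 - J/4)
p(y, H) = -9*(H + y)/(4/9 + y) (p(y, H) = -9*(H + y)/(y + (⅑)*4) = -9*(H + y)/(y + 4/9) = -9*(H + y)/(4/9 + y))
K(Q, D) = -3/2 + Q (K(Q, D) = Q + (-3/2 - ¼*0) = Q + (-3/2 + 0) = Q - 3/2 = -3/2 + Q)
K(-3, p(-5, 0))*B = (-3/2 - 3)*373 = -9/2*373 = -3357/2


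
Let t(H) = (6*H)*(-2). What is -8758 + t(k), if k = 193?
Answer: -11074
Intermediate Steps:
t(H) = -12*H
-8758 + t(k) = -8758 - 12*193 = -8758 - 2316 = -11074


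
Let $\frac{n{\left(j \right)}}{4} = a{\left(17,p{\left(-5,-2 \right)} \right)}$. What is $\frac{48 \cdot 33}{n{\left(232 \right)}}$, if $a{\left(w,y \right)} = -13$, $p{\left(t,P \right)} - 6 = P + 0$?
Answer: $- \frac{396}{13} \approx -30.462$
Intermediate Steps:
$p{\left(t,P \right)} = 6 + P$ ($p{\left(t,P \right)} = 6 + \left(P + 0\right) = 6 + P$)
$n{\left(j \right)} = -52$ ($n{\left(j \right)} = 4 \left(-13\right) = -52$)
$\frac{48 \cdot 33}{n{\left(232 \right)}} = \frac{48 \cdot 33}{-52} = 1584 \left(- \frac{1}{52}\right) = - \frac{396}{13}$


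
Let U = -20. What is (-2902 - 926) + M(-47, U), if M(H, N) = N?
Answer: -3848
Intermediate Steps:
(-2902 - 926) + M(-47, U) = (-2902 - 926) - 20 = -3828 - 20 = -3848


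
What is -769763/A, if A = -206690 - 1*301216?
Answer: 769763/507906 ≈ 1.5156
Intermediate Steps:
A = -507906 (A = -206690 - 301216 = -507906)
-769763/A = -769763/(-507906) = -769763*(-1/507906) = 769763/507906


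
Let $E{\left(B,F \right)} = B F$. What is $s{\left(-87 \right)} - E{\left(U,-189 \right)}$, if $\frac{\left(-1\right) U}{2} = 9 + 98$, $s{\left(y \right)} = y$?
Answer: $-40533$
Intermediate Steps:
$U = -214$ ($U = - 2 \left(9 + 98\right) = \left(-2\right) 107 = -214$)
$s{\left(-87 \right)} - E{\left(U,-189 \right)} = -87 - \left(-214\right) \left(-189\right) = -87 - 40446 = -40533$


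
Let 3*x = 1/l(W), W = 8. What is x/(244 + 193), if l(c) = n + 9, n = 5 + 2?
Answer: 1/20976 ≈ 4.7674e-5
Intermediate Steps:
n = 7
l(c) = 16 (l(c) = 7 + 9 = 16)
x = 1/48 (x = (1/3)/16 = (1/3)*(1/16) = 1/48 ≈ 0.020833)
x/(244 + 193) = (1/48)/(244 + 193) = (1/48)/437 = (1/437)*(1/48) = 1/20976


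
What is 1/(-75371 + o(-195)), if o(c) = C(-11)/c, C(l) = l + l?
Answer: -195/14697323 ≈ -1.3268e-5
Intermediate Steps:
C(l) = 2*l
o(c) = -22/c (o(c) = (2*(-11))/c = -22/c)
1/(-75371 + o(-195)) = 1/(-75371 - 22/(-195)) = 1/(-75371 - 22*(-1/195)) = 1/(-75371 + 22/195) = 1/(-14697323/195) = -195/14697323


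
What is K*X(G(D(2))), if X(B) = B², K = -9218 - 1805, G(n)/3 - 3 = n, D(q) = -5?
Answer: -396828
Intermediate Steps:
G(n) = 9 + 3*n
K = -11023
K*X(G(D(2))) = -11023*(9 + 3*(-5))² = -11023*(9 - 15)² = -11023*(-6)² = -11023*36 = -396828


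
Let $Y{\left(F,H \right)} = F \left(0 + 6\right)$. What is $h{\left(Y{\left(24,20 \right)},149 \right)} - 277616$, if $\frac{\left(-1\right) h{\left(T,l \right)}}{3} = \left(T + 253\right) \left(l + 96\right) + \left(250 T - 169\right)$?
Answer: $-676904$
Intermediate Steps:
$Y{\left(F,H \right)} = 6 F$ ($Y{\left(F,H \right)} = F 6 = 6 F$)
$h{\left(T,l \right)} = 507 - 750 T - 3 \left(96 + l\right) \left(253 + T\right)$ ($h{\left(T,l \right)} = - 3 \left(\left(T + 253\right) \left(l + 96\right) + \left(250 T - 169\right)\right) = - 3 \left(\left(253 + T\right) \left(96 + l\right) + \left(-169 + 250 T\right)\right) = - 3 \left(\left(96 + l\right) \left(253 + T\right) + \left(-169 + 250 T\right)\right) = - 3 \left(-169 + 250 T + \left(96 + l\right) \left(253 + T\right)\right) = 507 - 750 T - 3 \left(96 + l\right) \left(253 + T\right)$)
$h{\left(Y{\left(24,20 \right)},149 \right)} - 277616 = \left(-72357 - 1038 \cdot 6 \cdot 24 - 113091 - 3 \cdot 6 \cdot 24 \cdot 149\right) - 277616 = \left(-72357 - 149472 - 113091 - 432 \cdot 149\right) - 277616 = \left(-72357 - 149472 - 113091 - 64368\right) - 277616 = -399288 - 277616 = -676904$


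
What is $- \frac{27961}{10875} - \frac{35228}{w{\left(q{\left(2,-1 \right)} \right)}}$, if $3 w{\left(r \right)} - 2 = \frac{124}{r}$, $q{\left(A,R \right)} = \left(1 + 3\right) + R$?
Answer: $- \frac{345157543}{141375} \approx -2441.4$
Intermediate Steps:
$q{\left(A,R \right)} = 4 + R$
$w{\left(r \right)} = \frac{2}{3} + \frac{124}{3 r}$ ($w{\left(r \right)} = \frac{2}{3} + \frac{124 \frac{1}{r}}{3} = \frac{2}{3} + \frac{124}{3 r}$)
$- \frac{27961}{10875} - \frac{35228}{w{\left(q{\left(2,-1 \right)} \right)}} = - \frac{27961}{10875} - \frac{35228}{\frac{2}{3} \frac{1}{4 - 1} \left(62 + \left(4 - 1\right)\right)} = \left(-27961\right) \frac{1}{10875} - \frac{35228}{\frac{2}{3} \cdot \frac{1}{3} \left(62 + 3\right)} = - \frac{27961}{10875} - \frac{35228}{\frac{2}{3} \cdot \frac{1}{3} \cdot 65} = - \frac{27961}{10875} - \frac{35228}{\frac{130}{9}} = - \frac{27961}{10875} - \frac{158526}{65} = - \frac{345157543}{141375}$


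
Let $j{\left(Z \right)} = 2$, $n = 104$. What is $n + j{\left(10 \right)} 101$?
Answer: $306$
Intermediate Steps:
$n + j{\left(10 \right)} 101 = 104 + 2 \cdot 101 = 104 + 202 = 306$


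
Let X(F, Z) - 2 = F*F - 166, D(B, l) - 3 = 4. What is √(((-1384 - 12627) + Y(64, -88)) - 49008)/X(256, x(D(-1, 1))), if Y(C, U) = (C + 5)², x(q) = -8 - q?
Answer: I*√58258/65372 ≈ 0.0036922*I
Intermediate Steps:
D(B, l) = 7 (D(B, l) = 3 + 4 = 7)
X(F, Z) = -164 + F² (X(F, Z) = 2 + (F*F - 166) = 2 + (F² - 166) = 2 + (-166 + F²) = -164 + F²)
Y(C, U) = (5 + C)²
√(((-1384 - 12627) + Y(64, -88)) - 49008)/X(256, x(D(-1, 1))) = √(((-1384 - 12627) + (5 + 64)²) - 49008)/(-164 + 256²) = √((-14011 + 69²) - 49008)/(-164 + 65536) = √((-14011 + 4761) - 49008)/65372 = √(-9250 - 49008)*(1/65372) = √(-58258)*(1/65372) = (I*√58258)*(1/65372) = I*√58258/65372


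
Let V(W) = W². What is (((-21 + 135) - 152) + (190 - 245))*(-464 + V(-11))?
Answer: 31899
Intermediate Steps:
(((-21 + 135) - 152) + (190 - 245))*(-464 + V(-11)) = (((-21 + 135) - 152) + (190 - 245))*(-464 + (-11)²) = ((114 - 152) - 55)*(-464 + 121) = (-38 - 55)*(-343) = -93*(-343) = 31899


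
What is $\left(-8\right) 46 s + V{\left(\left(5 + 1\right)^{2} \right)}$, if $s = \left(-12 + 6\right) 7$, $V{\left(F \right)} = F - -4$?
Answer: $15496$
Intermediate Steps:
$V{\left(F \right)} = 4 + F$ ($V{\left(F \right)} = F + 4 = 4 + F$)
$s = -42$ ($s = \left(-6\right) 7 = -42$)
$\left(-8\right) 46 s + V{\left(\left(5 + 1\right)^{2} \right)} = \left(-8\right) 46 \left(-42\right) + \left(4 + \left(5 + 1\right)^{2}\right) = \left(-368\right) \left(-42\right) + \left(4 + 6^{2}\right) = 15456 + \left(4 + 36\right) = 15456 + 40 = 15496$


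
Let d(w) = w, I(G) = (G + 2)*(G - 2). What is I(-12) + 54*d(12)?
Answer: 788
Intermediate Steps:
I(G) = (-2 + G)*(2 + G) (I(G) = (2 + G)*(-2 + G) = (-2 + G)*(2 + G))
I(-12) + 54*d(12) = (-4 + (-12)²) + 54*12 = (-4 + 144) + 648 = 140 + 648 = 788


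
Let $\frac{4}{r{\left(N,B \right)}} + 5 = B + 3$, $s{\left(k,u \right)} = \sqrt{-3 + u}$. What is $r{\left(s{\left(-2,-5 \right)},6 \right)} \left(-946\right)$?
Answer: $-946$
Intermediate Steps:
$r{\left(N,B \right)} = \frac{4}{-2 + B}$ ($r{\left(N,B \right)} = \frac{4}{-5 + \left(B + 3\right)} = \frac{4}{-5 + \left(3 + B\right)} = \frac{4}{-2 + B}$)
$r{\left(s{\left(-2,-5 \right)},6 \right)} \left(-946\right) = \frac{4}{-2 + 6} \left(-946\right) = \frac{4}{4} \left(-946\right) = 4 \cdot \frac{1}{4} \left(-946\right) = 1 \left(-946\right) = -946$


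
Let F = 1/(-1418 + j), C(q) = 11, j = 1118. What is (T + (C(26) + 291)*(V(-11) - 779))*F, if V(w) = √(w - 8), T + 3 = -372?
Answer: 235633/300 - 151*I*√19/150 ≈ 785.44 - 4.388*I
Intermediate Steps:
T = -375 (T = -3 - 372 = -375)
F = -1/300 (F = 1/(-1418 + 1118) = 1/(-300) = -1/300 ≈ -0.0033333)
V(w) = √(-8 + w)
(T + (C(26) + 291)*(V(-11) - 779))*F = (-375 + (11 + 291)*(√(-8 - 11) - 779))*(-1/300) = (-375 + 302*(√(-19) - 779))*(-1/300) = (-375 + 302*(I*√19 - 779))*(-1/300) = (-375 + 302*(-779 + I*√19))*(-1/300) = (-375 + (-235258 + 302*I*√19))*(-1/300) = (-235633 + 302*I*√19)*(-1/300) = 235633/300 - 151*I*√19/150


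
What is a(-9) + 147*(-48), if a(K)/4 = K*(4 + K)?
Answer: -6876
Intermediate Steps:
a(K) = 4*K*(4 + K) (a(K) = 4*(K*(4 + K)) = 4*K*(4 + K))
a(-9) + 147*(-48) = 4*(-9)*(4 - 9) + 147*(-48) = 4*(-9)*(-5) - 7056 = 180 - 7056 = -6876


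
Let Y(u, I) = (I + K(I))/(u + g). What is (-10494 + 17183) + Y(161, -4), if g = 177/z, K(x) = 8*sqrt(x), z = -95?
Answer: 50561961/7559 + 760*I/7559 ≈ 6689.0 + 0.10054*I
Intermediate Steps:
g = -177/95 (g = 177/(-95) = 177*(-1/95) = -177/95 ≈ -1.8632)
Y(u, I) = (I + 8*sqrt(I))/(-177/95 + u) (Y(u, I) = (I + 8*sqrt(I))/(u - 177/95) = (I + 8*sqrt(I))/(-177/95 + u))
(-10494 + 17183) + Y(161, -4) = (-10494 + 17183) + 95*(-4 + 8*sqrt(-4))/(-177 + 95*161) = 6689 + 95*(-4 + 8*(2*I))/(-177 + 15295) = 6689 + 95*(-4 + 16*I)/15118 = 6689 + 95*(1/15118)*(-4 + 16*I) = 6689 + (-190/7559 + 760*I/7559) = 50561961/7559 + 760*I/7559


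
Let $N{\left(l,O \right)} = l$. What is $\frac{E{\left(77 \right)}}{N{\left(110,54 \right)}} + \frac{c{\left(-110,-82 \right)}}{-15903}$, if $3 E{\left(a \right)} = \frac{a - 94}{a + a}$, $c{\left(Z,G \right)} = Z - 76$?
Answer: $\frac{32911}{2896740} \approx 0.011361$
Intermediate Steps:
$c{\left(Z,G \right)} = -76 + Z$
$E{\left(a \right)} = \frac{-94 + a}{6 a}$ ($E{\left(a \right)} = \frac{\left(a - 94\right) \frac{1}{a + a}}{3} = \frac{\left(-94 + a\right) \frac{1}{2 a}}{3} = \frac{\frac{1}{2} \frac{1}{a} \left(-94 + a\right)}{3} = \frac{-94 + a}{6 a}$)
$\frac{E{\left(77 \right)}}{N{\left(110,54 \right)}} + \frac{c{\left(-110,-82 \right)}}{-15903} = \frac{\frac{1}{6} \cdot \frac{1}{77} \left(-94 + 77\right)}{110} + \frac{-76 - 110}{-15903} = \frac{1}{6} \cdot \frac{1}{77} \left(-17\right) \frac{1}{110} - - \frac{2}{171} = \left(- \frac{17}{462}\right) \frac{1}{110} + \frac{2}{171} = - \frac{17}{50820} + \frac{2}{171} = \frac{32911}{2896740}$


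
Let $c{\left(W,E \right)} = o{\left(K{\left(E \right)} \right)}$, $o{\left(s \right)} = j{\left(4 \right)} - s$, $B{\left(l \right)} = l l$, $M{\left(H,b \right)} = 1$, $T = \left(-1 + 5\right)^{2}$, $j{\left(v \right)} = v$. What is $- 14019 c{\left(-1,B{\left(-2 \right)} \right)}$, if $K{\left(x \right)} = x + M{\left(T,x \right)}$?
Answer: $14019$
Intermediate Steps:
$T = 16$ ($T = 4^{2} = 16$)
$B{\left(l \right)} = l^{2}$
$K{\left(x \right)} = 1 + x$ ($K{\left(x \right)} = x + 1 = 1 + x$)
$o{\left(s \right)} = 4 - s$
$c{\left(W,E \right)} = 3 - E$ ($c{\left(W,E \right)} = 4 - \left(1 + E\right) = 3 - E$)
$- 14019 c{\left(-1,B{\left(-2 \right)} \right)} = - 14019 \left(3 - \left(-2\right)^{2}\right) = - 14019 \left(3 - 4\right) = \left(-14019\right) \left(-1\right) = 14019$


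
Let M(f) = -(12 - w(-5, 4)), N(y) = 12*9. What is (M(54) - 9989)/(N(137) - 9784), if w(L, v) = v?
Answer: 9997/9676 ≈ 1.0332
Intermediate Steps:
N(y) = 108
M(f) = -8 (M(f) = -(12 - 1*4) = -(12 - 4) = -1*8 = -8)
(M(54) - 9989)/(N(137) - 9784) = (-8 - 9989)/(108 - 9784) = -9997/(-9676) = -9997*(-1/9676) = 9997/9676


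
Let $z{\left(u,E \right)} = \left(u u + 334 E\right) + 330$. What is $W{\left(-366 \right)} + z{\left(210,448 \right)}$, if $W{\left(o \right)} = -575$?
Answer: $193487$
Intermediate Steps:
$z{\left(u,E \right)} = 330 + u^{2} + 334 E$ ($z{\left(u,E \right)} = \left(u^{2} + 334 E\right) + 330 = 330 + u^{2} + 334 E$)
$W{\left(-366 \right)} + z{\left(210,448 \right)} = -575 + \left(330 + 210^{2} + 334 \cdot 448\right) = -575 + \left(330 + 44100 + 149632\right) = -575 + 194062 = 193487$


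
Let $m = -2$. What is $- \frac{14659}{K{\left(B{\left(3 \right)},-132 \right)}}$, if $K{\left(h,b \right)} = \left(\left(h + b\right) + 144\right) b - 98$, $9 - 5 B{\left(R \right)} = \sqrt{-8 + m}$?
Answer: $\frac{351742705}{46147922} + \frac{2418735 i \sqrt{10}}{23073961} \approx 7.6221 + 0.33149 i$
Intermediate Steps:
$B{\left(R \right)} = \frac{9}{5} - \frac{i \sqrt{10}}{5}$ ($B{\left(R \right)} = \frac{9}{5} - \frac{\sqrt{-8 - 2}}{5} = \frac{9}{5} - \frac{\sqrt{-10}}{5} = \frac{9}{5} - \frac{i \sqrt{10}}{5}$)
$K{\left(h,b \right)} = -98 + b \left(144 + b + h\right)$ ($K{\left(h,b \right)} = \left(\left(b + h\right) + 144\right) b - 98 = \left(144 + b + h\right) b - 98 = b \left(144 + b + h\right) - 98 = -98 + b \left(144 + b + h\right)$)
$- \frac{14659}{K{\left(B{\left(3 \right)},-132 \right)}} = - \frac{14659}{-98 + \left(-132\right)^{2} + 144 \left(-132\right) - 132 \left(\frac{9}{5} - \frac{i \sqrt{10}}{5}\right)} = - \frac{14659}{-98 + 17424 - 19008 - \left(\frac{1188}{5} - \frac{132 i \sqrt{10}}{5}\right)} = - \frac{14659}{- \frac{9598}{5} + \frac{132 i \sqrt{10}}{5}}$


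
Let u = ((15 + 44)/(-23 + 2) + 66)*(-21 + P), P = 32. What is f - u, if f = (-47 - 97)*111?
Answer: -350261/21 ≈ -16679.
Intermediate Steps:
f = -15984 (f = -144*111 = -15984)
u = 14597/21 (u = ((15 + 44)/(-23 + 2) + 66)*(-21 + 32) = (59/(-21) + 66)*11 = (59*(-1/21) + 66)*11 = (-59/21 + 66)*11 = (1327/21)*11 = 14597/21 ≈ 695.10)
f - u = -15984 - 1*14597/21 = -15984 - 14597/21 = -350261/21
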